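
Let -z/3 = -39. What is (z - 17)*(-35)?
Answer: -3500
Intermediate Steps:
z = 117 (z = -3*(-39) = 117)
(z - 17)*(-35) = (117 - 17)*(-35) = 100*(-35) = -3500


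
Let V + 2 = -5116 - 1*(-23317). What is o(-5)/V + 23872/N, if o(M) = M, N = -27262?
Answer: -217291419/248070569 ≈ -0.87593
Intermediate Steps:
V = 18199 (V = -2 + (-5116 - 1*(-23317)) = -2 + (-5116 + 23317) = -2 + 18201 = 18199)
o(-5)/V + 23872/N = -5/18199 + 23872/(-27262) = -5*1/18199 + 23872*(-1/27262) = -5/18199 - 11936/13631 = -217291419/248070569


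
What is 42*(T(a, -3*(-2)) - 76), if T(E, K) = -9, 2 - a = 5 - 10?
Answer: -3570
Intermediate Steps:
a = 7 (a = 2 - (5 - 10) = 2 - 1*(-5) = 2 + 5 = 7)
42*(T(a, -3*(-2)) - 76) = 42*(-9 - 76) = 42*(-85) = -3570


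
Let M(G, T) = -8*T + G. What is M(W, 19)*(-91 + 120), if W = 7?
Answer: -4205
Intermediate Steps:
M(G, T) = G - 8*T
M(W, 19)*(-91 + 120) = (7 - 8*19)*(-91 + 120) = (7 - 152)*29 = -145*29 = -4205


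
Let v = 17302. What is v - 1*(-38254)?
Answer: 55556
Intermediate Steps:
v - 1*(-38254) = 17302 - 1*(-38254) = 17302 + 38254 = 55556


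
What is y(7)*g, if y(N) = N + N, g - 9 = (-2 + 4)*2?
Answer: 182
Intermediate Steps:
g = 13 (g = 9 + (-2 + 4)*2 = 9 + 2*2 = 9 + 4 = 13)
y(N) = 2*N
y(7)*g = (2*7)*13 = 14*13 = 182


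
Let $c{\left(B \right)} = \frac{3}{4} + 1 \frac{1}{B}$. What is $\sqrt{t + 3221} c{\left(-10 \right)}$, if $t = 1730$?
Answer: $\frac{13 \sqrt{4951}}{20} \approx 45.736$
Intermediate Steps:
$c{\left(B \right)} = \frac{3}{4} + \frac{1}{B}$ ($c{\left(B \right)} = 3 \cdot \frac{1}{4} + \frac{1}{B} = \frac{3}{4} + \frac{1}{B}$)
$\sqrt{t + 3221} c{\left(-10 \right)} = \sqrt{1730 + 3221} \left(\frac{3}{4} + \frac{1}{-10}\right) = \sqrt{4951} \left(\frac{3}{4} - \frac{1}{10}\right) = \sqrt{4951} \cdot \frac{13}{20} = \frac{13 \sqrt{4951}}{20}$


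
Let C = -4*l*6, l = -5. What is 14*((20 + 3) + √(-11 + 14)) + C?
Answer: 442 + 14*√3 ≈ 466.25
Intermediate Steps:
C = 120 (C = -4*(-5)*6 = 20*6 = 120)
14*((20 + 3) + √(-11 + 14)) + C = 14*((20 + 3) + √(-11 + 14)) + 120 = 14*(23 + √3) + 120 = (322 + 14*√3) + 120 = 442 + 14*√3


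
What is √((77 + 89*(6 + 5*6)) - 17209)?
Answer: 2*I*√3482 ≈ 118.02*I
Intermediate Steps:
√((77 + 89*(6 + 5*6)) - 17209) = √((77 + 89*(6 + 30)) - 17209) = √((77 + 89*36) - 17209) = √((77 + 3204) - 17209) = √(3281 - 17209) = √(-13928) = 2*I*√3482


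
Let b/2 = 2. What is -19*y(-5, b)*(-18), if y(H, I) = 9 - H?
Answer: 4788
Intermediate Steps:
b = 4 (b = 2*2 = 4)
-19*y(-5, b)*(-18) = -19*(9 - 1*(-5))*(-18) = -19*(9 + 5)*(-18) = -19*14*(-18) = -266*(-18) = 4788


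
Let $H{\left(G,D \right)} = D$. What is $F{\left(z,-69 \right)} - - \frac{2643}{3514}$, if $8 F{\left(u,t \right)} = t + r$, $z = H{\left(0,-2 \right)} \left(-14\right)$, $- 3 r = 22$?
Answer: $- \frac{370637}{42168} \approx -8.7895$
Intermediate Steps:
$r = - \frac{22}{3}$ ($r = \left(- \frac{1}{3}\right) 22 = - \frac{22}{3} \approx -7.3333$)
$z = 28$ ($z = \left(-2\right) \left(-14\right) = 28$)
$F{\left(u,t \right)} = - \frac{11}{12} + \frac{t}{8}$ ($F{\left(u,t \right)} = \frac{t - \frac{22}{3}}{8} = \frac{- \frac{22}{3} + t}{8} = - \frac{11}{12} + \frac{t}{8}$)
$F{\left(z,-69 \right)} - - \frac{2643}{3514} = \left(- \frac{11}{12} + \frac{1}{8} \left(-69\right)\right) - - \frac{2643}{3514} = \left(- \frac{11}{12} - \frac{69}{8}\right) - \left(-2643\right) \frac{1}{3514} = - \frac{229}{24} - - \frac{2643}{3514} = - \frac{229}{24} + \frac{2643}{3514} = - \frac{370637}{42168}$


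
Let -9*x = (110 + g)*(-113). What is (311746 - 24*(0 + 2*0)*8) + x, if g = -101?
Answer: 311859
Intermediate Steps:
x = 113 (x = -(110 - 101)*(-113)/9 = -(-113) = -1/9*(-1017) = 113)
(311746 - 24*(0 + 2*0)*8) + x = (311746 - 24*(0 + 2*0)*8) + 113 = (311746 - 24*(0 + 0)*8) + 113 = (311746 - 24*0*8) + 113 = (311746 + 0*8) + 113 = (311746 + 0) + 113 = 311746 + 113 = 311859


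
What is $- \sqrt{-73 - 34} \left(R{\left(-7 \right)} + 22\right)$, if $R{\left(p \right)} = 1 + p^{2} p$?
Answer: $320 i \sqrt{107} \approx 3310.1 i$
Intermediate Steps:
$R{\left(p \right)} = 1 + p^{3}$
$- \sqrt{-73 - 34} \left(R{\left(-7 \right)} + 22\right) = - \sqrt{-73 - 34} \left(\left(1 + \left(-7\right)^{3}\right) + 22\right) = - \sqrt{-107} \left(\left(1 - 343\right) + 22\right) = - i \sqrt{107} \left(-342 + 22\right) = - i \sqrt{107} \left(-320\right) = - \left(-320\right) i \sqrt{107} = 320 i \sqrt{107}$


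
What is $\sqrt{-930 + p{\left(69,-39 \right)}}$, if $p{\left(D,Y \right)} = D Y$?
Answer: $i \sqrt{3621} \approx 60.175 i$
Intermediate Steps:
$\sqrt{-930 + p{\left(69,-39 \right)}} = \sqrt{-930 + 69 \left(-39\right)} = \sqrt{-930 - 2691} = \sqrt{-3621} = i \sqrt{3621}$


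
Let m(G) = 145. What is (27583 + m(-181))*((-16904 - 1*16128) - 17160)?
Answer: -1391723776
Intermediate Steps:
(27583 + m(-181))*((-16904 - 1*16128) - 17160) = (27583 + 145)*((-16904 - 1*16128) - 17160) = 27728*((-16904 - 16128) - 17160) = 27728*(-33032 - 17160) = 27728*(-50192) = -1391723776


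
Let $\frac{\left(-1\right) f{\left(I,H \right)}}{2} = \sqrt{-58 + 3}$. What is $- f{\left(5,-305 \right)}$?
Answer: $2 i \sqrt{55} \approx 14.832 i$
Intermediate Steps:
$f{\left(I,H \right)} = - 2 i \sqrt{55}$ ($f{\left(I,H \right)} = - 2 \sqrt{-58 + 3} = - 2 \sqrt{-55} = - 2 i \sqrt{55}$)
$- f{\left(5,-305 \right)} = - \left(-2\right) i \sqrt{55} = 2 i \sqrt{55}$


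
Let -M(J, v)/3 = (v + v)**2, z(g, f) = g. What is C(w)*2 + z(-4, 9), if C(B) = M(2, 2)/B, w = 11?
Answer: -140/11 ≈ -12.727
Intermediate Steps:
M(J, v) = -12*v**2 (M(J, v) = -3*(v + v)**2 = -3*4*v**2 = -12*v**2)
C(B) = -48/B (C(B) = (-12*2**2)/B = (-12*4)/B = -48/B)
C(w)*2 + z(-4, 9) = -48/11*2 - 4 = -96/11 - 4 = -140/11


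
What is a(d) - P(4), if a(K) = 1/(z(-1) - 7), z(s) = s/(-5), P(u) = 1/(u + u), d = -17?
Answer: -37/136 ≈ -0.27206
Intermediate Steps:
P(u) = 1/(2*u)
z(s) = -s/5 (z(s) = s*(-⅕) = -s/5)
a(K) = -5/34 (a(K) = 1/(-⅕*(-1) - 7) = 1/(⅕ - 7) = 1/(-34/5) = -5/34)
a(d) - P(4) = -5/34 - 1/(2*4) = -5/34 - 1*⅛ = -5/34 - ⅛ = -37/136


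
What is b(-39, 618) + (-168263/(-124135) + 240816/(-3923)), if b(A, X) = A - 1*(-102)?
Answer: 1446242704/486981605 ≈ 2.9698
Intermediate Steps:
b(A, X) = 102 + A (b(A, X) = A + 102 = 102 + A)
b(-39, 618) + (-168263/(-124135) + 240816/(-3923)) = (102 - 39) + (-168263/(-124135) + 240816/(-3923)) = 63 + (-168263*(-1/124135) + 240816*(-1/3923)) = 63 + (168263/124135 - 240816/3923) = 63 - 29233598411/486981605 = 1446242704/486981605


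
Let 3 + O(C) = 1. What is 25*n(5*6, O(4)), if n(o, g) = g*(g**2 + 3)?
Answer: -350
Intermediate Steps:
O(C) = -2 (O(C) = -3 + 1 = -2)
n(o, g) = g*(3 + g**2)
25*n(5*6, O(4)) = 25*(-2*(3 + (-2)**2)) = 25*(-2*(3 + 4)) = 25*(-2*7) = 25*(-14) = -350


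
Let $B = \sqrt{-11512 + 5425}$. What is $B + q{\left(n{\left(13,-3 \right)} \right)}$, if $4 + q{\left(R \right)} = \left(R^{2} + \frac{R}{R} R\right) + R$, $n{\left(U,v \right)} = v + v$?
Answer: $20 + i \sqrt{6087} \approx 20.0 + 78.019 i$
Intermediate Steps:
$n{\left(U,v \right)} = 2 v$
$q{\left(R \right)} = -4 + R^{2} + 2 R$ ($q{\left(R \right)} = -4 + \left(\left(R^{2} + \frac{R}{R} R\right) + R\right) = -4 + \left(\left(R^{2} + 1 R\right) + R\right) = -4 + \left(\left(R^{2} + R\right) + R\right) = -4 + \left(\left(R + R^{2}\right) + R\right) = -4 + \left(R^{2} + 2 R\right) = -4 + R^{2} + 2 R$)
$B = i \sqrt{6087}$ ($B = \sqrt{-6087} = i \sqrt{6087} \approx 78.019 i$)
$B + q{\left(n{\left(13,-3 \right)} \right)} = i \sqrt{6087} + \left(-4 + \left(2 \left(-3\right)\right)^{2} + 2 \cdot 2 \left(-3\right)\right) = i \sqrt{6087} + \left(-4 + \left(-6\right)^{2} + 2 \left(-6\right)\right) = i \sqrt{6087} - -20 = i \sqrt{6087} + 20 = 20 + i \sqrt{6087}$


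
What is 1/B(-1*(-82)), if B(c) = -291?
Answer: -1/291 ≈ -0.0034364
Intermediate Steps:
1/B(-1*(-82)) = 1/(-291) = -1/291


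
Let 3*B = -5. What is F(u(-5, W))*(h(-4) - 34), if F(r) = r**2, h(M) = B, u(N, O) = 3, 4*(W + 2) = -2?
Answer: -321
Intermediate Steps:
W = -5/2 (W = -2 + (1/4)*(-2) = -2 - 1/2 = -5/2 ≈ -2.5000)
B = -5/3 (B = (1/3)*(-5) = -5/3 ≈ -1.6667)
h(M) = -5/3
F(u(-5, W))*(h(-4) - 34) = 3**2*(-5/3 - 34) = 9*(-107/3) = -321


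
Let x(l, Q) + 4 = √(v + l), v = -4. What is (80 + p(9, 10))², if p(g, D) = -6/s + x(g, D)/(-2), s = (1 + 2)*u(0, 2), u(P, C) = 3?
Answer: 238189/36 - 244*√5/3 ≈ 6434.5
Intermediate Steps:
s = 9 (s = (1 + 2)*3 = 3*3 = 9)
x(l, Q) = -4 + √(-4 + l)
p(g, D) = 4/3 - √(-4 + g)/2 (p(g, D) = -6/9 + (-4 + √(-4 + g))/(-2) = -6*⅑ + (-4 + √(-4 + g))*(-½) = -⅔ + (2 - √(-4 + g)/2) = 4/3 - √(-4 + g)/2)
(80 + p(9, 10))² = (80 + (4/3 - √(-4 + 9)/2))² = (80 + (4/3 - √5/2))² = (244/3 - √5/2)²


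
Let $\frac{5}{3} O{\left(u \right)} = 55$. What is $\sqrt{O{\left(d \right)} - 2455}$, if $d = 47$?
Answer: $i \sqrt{2422} \approx 49.214 i$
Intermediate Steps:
$O{\left(u \right)} = 33$ ($O{\left(u \right)} = \frac{3}{5} \cdot 55 = 33$)
$\sqrt{O{\left(d \right)} - 2455} = \sqrt{33 - 2455} = \sqrt{-2422} = i \sqrt{2422}$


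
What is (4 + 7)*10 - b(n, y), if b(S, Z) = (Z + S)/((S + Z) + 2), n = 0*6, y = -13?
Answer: 1197/11 ≈ 108.82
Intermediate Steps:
n = 0
b(S, Z) = (S + Z)/(2 + S + Z)
(4 + 7)*10 - b(n, y) = (4 + 7)*10 - (0 - 13)/(2 + 0 - 13) = 11*10 - (-13)/(-11) = 110 - (-1)*(-13)/11 = 110 - 1*13/11 = 110 - 13/11 = 1197/11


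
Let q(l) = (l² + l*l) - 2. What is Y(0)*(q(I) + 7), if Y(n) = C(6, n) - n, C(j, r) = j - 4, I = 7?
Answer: 206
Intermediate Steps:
C(j, r) = -4 + j
q(l) = -2 + 2*l² (q(l) = (l² + l²) - 2 = 2*l² - 2 = -2 + 2*l²)
Y(n) = 2 - n (Y(n) = (-4 + 6) - n = 2 - n)
Y(0)*(q(I) + 7) = (2 - 1*0)*((-2 + 2*7²) + 7) = (2 + 0)*((-2 + 2*49) + 7) = 2*((-2 + 98) + 7) = 2*(96 + 7) = 2*103 = 206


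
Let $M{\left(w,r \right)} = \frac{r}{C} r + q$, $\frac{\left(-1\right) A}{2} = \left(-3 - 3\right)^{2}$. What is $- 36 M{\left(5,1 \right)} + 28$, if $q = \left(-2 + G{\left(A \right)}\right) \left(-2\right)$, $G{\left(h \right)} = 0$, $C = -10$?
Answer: $- \frac{562}{5} \approx -112.4$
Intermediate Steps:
$A = -72$ ($A = - 2 \left(-3 - 3\right)^{2} = - 2 \left(-6\right)^{2} = \left(-2\right) 36 = -72$)
$q = 4$ ($q = \left(-2 + 0\right) \left(-2\right) = \left(-2\right) \left(-2\right) = 4$)
$M{\left(w,r \right)} = 4 - \frac{r^{2}}{10}$ ($M{\left(w,r \right)} = \frac{r}{-10} r + 4 = r \left(- \frac{1}{10}\right) r + 4 = - \frac{r}{10} r + 4 = - \frac{r^{2}}{10} + 4 = 4 - \frac{r^{2}}{10}$)
$- 36 M{\left(5,1 \right)} + 28 = - 36 \left(4 - \frac{1^{2}}{10}\right) + 28 = - 36 \left(4 - \frac{1}{10}\right) + 28 = \left(-36\right) \frac{39}{10} + 28 = - \frac{702}{5} + 28 = - \frac{562}{5}$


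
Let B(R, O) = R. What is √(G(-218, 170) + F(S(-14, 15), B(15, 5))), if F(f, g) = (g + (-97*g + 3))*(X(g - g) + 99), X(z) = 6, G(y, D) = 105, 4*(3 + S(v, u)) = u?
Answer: 2*I*√37695 ≈ 388.3*I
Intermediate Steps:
S(v, u) = -3 + u/4
F(f, g) = 315 - 10080*g (F(f, g) = (g + (-97*g + 3))*(6 + 99) = (g + (3 - 97*g))*105 = (3 - 96*g)*105 = 315 - 10080*g)
√(G(-218, 170) + F(S(-14, 15), B(15, 5))) = √(105 + (315 - 10080*15)) = √(105 + (315 - 151200)) = √(105 - 150885) = √(-150780) = 2*I*√37695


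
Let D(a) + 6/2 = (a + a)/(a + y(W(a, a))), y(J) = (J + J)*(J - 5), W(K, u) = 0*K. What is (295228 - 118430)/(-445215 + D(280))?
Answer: -88399/222608 ≈ -0.39711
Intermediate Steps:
W(K, u) = 0
y(J) = 2*J*(-5 + J) (y(J) = (2*J)*(-5 + J) = 2*J*(-5 + J))
D(a) = -1 (D(a) = -3 + (a + a)/(a + 2*0*(-5 + 0)) = -3 + (2*a)/(a + 2*0*(-5)) = -3 + (2*a)/(a + 0) = -3 + (2*a)/a = -3 + 2 = -1)
(295228 - 118430)/(-445215 + D(280)) = (295228 - 118430)/(-445215 - 1) = 176798/(-445216) = 176798*(-1/445216) = -88399/222608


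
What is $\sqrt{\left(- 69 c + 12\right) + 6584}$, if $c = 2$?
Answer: $\sqrt{6458} \approx 80.362$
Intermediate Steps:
$\sqrt{\left(- 69 c + 12\right) + 6584} = \sqrt{\left(\left(-69\right) 2 + 12\right) + 6584} = \sqrt{\left(-138 + 12\right) + 6584} = \sqrt{-126 + 6584} = \sqrt{6458}$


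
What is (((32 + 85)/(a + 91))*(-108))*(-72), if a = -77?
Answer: 454896/7 ≈ 64985.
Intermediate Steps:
(((32 + 85)/(a + 91))*(-108))*(-72) = (((32 + 85)/(-77 + 91))*(-108))*(-72) = ((117/14)*(-108))*(-72) = -6318/7*(-72) = 454896/7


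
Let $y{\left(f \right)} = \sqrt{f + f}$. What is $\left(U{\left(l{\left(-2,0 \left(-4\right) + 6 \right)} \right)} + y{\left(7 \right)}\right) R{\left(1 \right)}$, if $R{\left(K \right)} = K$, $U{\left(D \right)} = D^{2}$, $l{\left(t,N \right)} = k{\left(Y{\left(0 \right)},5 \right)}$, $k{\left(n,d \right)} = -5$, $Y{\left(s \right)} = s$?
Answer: $25 + \sqrt{14} \approx 28.742$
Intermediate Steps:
$y{\left(f \right)} = \sqrt{2} \sqrt{f}$ ($y{\left(f \right)} = \sqrt{2 f} = \sqrt{2} \sqrt{f}$)
$l{\left(t,N \right)} = -5$
$\left(U{\left(l{\left(-2,0 \left(-4\right) + 6 \right)} \right)} + y{\left(7 \right)}\right) R{\left(1 \right)} = \left(\left(-5\right)^{2} + \sqrt{2} \sqrt{7}\right) 1 = \left(25 + \sqrt{14}\right) 1 = 25 + \sqrt{14}$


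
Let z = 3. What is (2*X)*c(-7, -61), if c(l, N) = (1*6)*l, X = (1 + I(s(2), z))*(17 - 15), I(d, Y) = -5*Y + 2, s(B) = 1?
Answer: 2016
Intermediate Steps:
I(d, Y) = 2 - 5*Y
X = -24 (X = (1 + (2 - 5*3))*(17 - 15) = (1 + (2 - 15))*2 = (1 - 13)*2 = -12*2 = -24)
c(l, N) = 6*l
(2*X)*c(-7, -61) = (2*(-24))*(6*(-7)) = -48*(-42) = 2016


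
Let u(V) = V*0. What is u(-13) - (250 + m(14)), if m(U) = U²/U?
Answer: -264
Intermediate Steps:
m(U) = U
u(V) = 0
u(-13) - (250 + m(14)) = 0 - (250 + 14) = 0 - 1*264 = 0 - 264 = -264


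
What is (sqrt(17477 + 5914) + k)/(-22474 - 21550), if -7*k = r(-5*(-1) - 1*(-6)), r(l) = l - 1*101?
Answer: -45/154084 - 3*sqrt(2599)/44024 ≈ -0.0037661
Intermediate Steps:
r(l) = -101 + l (r(l) = l - 101 = -101 + l)
k = 90/7 (k = -(-101 + (-5*(-1) - 1*(-6)))/7 = -(-101 + (5 + 6))/7 = -(-101 + 11)/7 = -1/7*(-90) = 90/7 ≈ 12.857)
(sqrt(17477 + 5914) + k)/(-22474 - 21550) = (sqrt(17477 + 5914) + 90/7)/(-22474 - 21550) = (sqrt(23391) + 90/7)/(-44024) = (3*sqrt(2599) + 90/7)*(-1/44024) = (90/7 + 3*sqrt(2599))*(-1/44024) = -45/154084 - 3*sqrt(2599)/44024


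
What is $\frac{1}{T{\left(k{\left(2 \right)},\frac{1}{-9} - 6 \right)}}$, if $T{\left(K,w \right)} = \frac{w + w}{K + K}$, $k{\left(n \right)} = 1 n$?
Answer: $- \frac{18}{55} \approx -0.32727$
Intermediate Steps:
$k{\left(n \right)} = n$
$T{\left(K,w \right)} = \frac{w}{K}$ ($T{\left(K,w \right)} = \frac{2 w}{2 K} = 2 w \frac{1}{2 K} = \frac{w}{K}$)
$\frac{1}{T{\left(k{\left(2 \right)},\frac{1}{-9} - 6 \right)}} = \frac{1}{\left(\frac{1}{-9} - 6\right) \frac{1}{2}} = \frac{1}{\left(- \frac{1}{9} - 6\right) \frac{1}{2}} = \frac{1}{\left(- \frac{55}{9}\right) \frac{1}{2}} = \frac{1}{- \frac{55}{18}} = - \frac{18}{55}$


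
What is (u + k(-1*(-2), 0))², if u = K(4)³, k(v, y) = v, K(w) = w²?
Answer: 16793604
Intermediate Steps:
u = 4096 (u = (4²)³ = 16³ = 4096)
(u + k(-1*(-2), 0))² = (4096 - 1*(-2))² = (4096 + 2)² = 4098² = 16793604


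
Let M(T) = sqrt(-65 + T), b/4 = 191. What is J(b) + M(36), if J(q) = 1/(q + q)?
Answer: 1/1528 + I*sqrt(29) ≈ 0.00065445 + 5.3852*I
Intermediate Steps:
b = 764 (b = 4*191 = 764)
J(q) = 1/(2*q)
J(b) + M(36) = (1/2)/764 + sqrt(-65 + 36) = (1/2)*(1/764) + sqrt(-29) = 1/1528 + I*sqrt(29)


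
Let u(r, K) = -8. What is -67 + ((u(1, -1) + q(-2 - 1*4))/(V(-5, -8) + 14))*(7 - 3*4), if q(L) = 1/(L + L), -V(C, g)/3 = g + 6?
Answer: -3119/48 ≈ -64.979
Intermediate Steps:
V(C, g) = -18 - 3*g (V(C, g) = -3*(g + 6) = -3*(6 + g) = -18 - 3*g)
q(L) = 1/(2*L)
-67 + ((u(1, -1) + q(-2 - 1*4))/(V(-5, -8) + 14))*(7 - 3*4) = -67 + ((-8 + 1/(2*(-2 - 1*4)))/((-18 - 3*(-8)) + 14))*(7 - 3*4) = -67 + ((-8 + 1/(2*(-2 - 4)))/((-18 + 24) + 14))*(7 - 12) = -67 + ((-8 + (½)/(-6))/(6 + 14))*(-5) = -67 + ((-8 + (½)*(-⅙))/20)*(-5) = -67 + ((-8 - 1/12)*(1/20))*(-5) = -67 - 97/12*1/20*(-5) = -67 - 97/240*(-5) = -67 + 97/48 = -3119/48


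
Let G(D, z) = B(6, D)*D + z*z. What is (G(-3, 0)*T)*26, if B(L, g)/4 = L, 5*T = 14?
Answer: -26208/5 ≈ -5241.6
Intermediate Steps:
T = 14/5 (T = (⅕)*14 = 14/5 ≈ 2.8000)
B(L, g) = 4*L
G(D, z) = z² + 24*D (G(D, z) = (4*6)*D + z*z = 24*D + z² = z² + 24*D)
(G(-3, 0)*T)*26 = ((0² + 24*(-3))*(14/5))*26 = ((0 - 72)*(14/5))*26 = -72*14/5*26 = -1008/5*26 = -26208/5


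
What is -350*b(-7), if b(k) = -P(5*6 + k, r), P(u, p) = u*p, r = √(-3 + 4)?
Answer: 8050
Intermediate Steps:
r = 1 (r = √1 = 1)
P(u, p) = p*u
b(k) = -30 - k (b(k) = -(5*6 + k) = -(30 + k) = -30 - k)
-350*b(-7) = -350*(-30 - 1*(-7)) = -350*(-30 + 7) = -350*(-23) = 8050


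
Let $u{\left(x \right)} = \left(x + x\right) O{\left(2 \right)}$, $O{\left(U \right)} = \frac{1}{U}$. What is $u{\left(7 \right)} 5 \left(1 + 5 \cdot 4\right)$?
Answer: $735$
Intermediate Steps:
$u{\left(x \right)} = x$ ($u{\left(x \right)} = \frac{x + x}{2} = 2 x \frac{1}{2} = x$)
$u{\left(7 \right)} 5 \left(1 + 5 \cdot 4\right) = 7 \cdot 5 \left(1 + 5 \cdot 4\right) = 35 \left(1 + 20\right) = 35 \cdot 21 = 735$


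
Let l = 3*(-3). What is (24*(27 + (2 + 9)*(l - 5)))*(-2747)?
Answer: 8372856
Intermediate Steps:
l = -9
(24*(27 + (2 + 9)*(l - 5)))*(-2747) = (24*(27 + (2 + 9)*(-9 - 5)))*(-2747) = (24*(27 + 11*(-14)))*(-2747) = (24*(27 - 154))*(-2747) = (24*(-127))*(-2747) = -3048*(-2747) = 8372856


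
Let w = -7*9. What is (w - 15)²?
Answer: 6084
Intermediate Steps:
w = -63
(w - 15)² = (-63 - 15)² = (-78)² = 6084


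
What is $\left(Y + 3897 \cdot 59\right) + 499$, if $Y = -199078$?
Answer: $31344$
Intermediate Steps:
$\left(Y + 3897 \cdot 59\right) + 499 = \left(-199078 + 3897 \cdot 59\right) + 499 = \left(-199078 + 229923\right) + 499 = 30845 + 499 = 31344$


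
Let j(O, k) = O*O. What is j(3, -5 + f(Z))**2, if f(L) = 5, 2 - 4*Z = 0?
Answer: 81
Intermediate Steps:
Z = 1/2 (Z = 1/2 - 1/4*0 = 1/2 + 0 = 1/2 ≈ 0.50000)
j(O, k) = O**2
j(3, -5 + f(Z))**2 = (3**2)**2 = 9**2 = 81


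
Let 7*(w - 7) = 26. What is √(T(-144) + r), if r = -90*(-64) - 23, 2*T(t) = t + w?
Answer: √1111390/14 ≈ 75.302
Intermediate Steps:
w = 75/7 (w = 7 + (⅐)*26 = 7 + 26/7 = 75/7 ≈ 10.714)
T(t) = 75/14 + t/2 (T(t) = (t + 75/7)/2 = (75/7 + t)/2 = 75/14 + t/2)
r = 5737 (r = 5760 - 23 = 5737)
√(T(-144) + r) = √((75/14 + (½)*(-144)) + 5737) = √((75/14 - 72) + 5737) = √(-933/14 + 5737) = √(79385/14) = √1111390/14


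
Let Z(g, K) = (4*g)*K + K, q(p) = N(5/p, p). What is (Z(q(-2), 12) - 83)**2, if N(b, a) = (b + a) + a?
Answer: 146689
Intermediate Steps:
N(b, a) = b + 2*a (N(b, a) = (a + b) + a = b + 2*a)
q(p) = 2*p + 5/p (q(p) = 5/p + 2*p = 2*p + 5/p)
Z(g, K) = K + 4*K*g (Z(g, K) = 4*K*g + K = K + 4*K*g)
(Z(q(-2), 12) - 83)**2 = (12*(1 + 4*(2*(-2) + 5/(-2))) - 83)**2 = (12*(1 + 4*(-4 + 5*(-1/2))) - 83)**2 = (12*(1 + 4*(-4 - 5/2)) - 83)**2 = (12*(1 + 4*(-13/2)) - 83)**2 = (12*(1 - 26) - 83)**2 = (12*(-25) - 83)**2 = (-300 - 83)**2 = (-383)**2 = 146689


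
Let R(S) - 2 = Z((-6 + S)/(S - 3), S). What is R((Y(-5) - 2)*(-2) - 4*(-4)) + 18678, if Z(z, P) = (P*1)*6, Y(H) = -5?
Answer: 18860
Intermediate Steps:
Z(z, P) = 6*P (Z(z, P) = P*6 = 6*P)
R(S) = 2 + 6*S
R((Y(-5) - 2)*(-2) - 4*(-4)) + 18678 = (2 + 6*((-5 - 2)*(-2) - 4*(-4))) + 18678 = (2 + 6*(-7*(-2) + 16)) + 18678 = (2 + 6*(14 + 16)) + 18678 = (2 + 6*30) + 18678 = (2 + 180) + 18678 = 182 + 18678 = 18860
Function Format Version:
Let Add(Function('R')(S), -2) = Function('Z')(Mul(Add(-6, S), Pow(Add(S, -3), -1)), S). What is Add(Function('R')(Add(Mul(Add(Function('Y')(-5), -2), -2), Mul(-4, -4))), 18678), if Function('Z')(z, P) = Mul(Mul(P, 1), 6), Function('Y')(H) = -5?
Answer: 18860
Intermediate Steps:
Function('Z')(z, P) = Mul(6, P) (Function('Z')(z, P) = Mul(P, 6) = Mul(6, P))
Function('R')(S) = Add(2, Mul(6, S))
Add(Function('R')(Add(Mul(Add(Function('Y')(-5), -2), -2), Mul(-4, -4))), 18678) = Add(Add(2, Mul(6, Add(Mul(Add(-5, -2), -2), Mul(-4, -4)))), 18678) = Add(Add(2, Mul(6, Add(Mul(-7, -2), 16))), 18678) = Add(Add(2, Mul(6, Add(14, 16))), 18678) = Add(Add(2, Mul(6, 30)), 18678) = Add(Add(2, 180), 18678) = Add(182, 18678) = 18860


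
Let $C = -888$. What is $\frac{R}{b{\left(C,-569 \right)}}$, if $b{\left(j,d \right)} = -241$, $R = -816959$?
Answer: $\frac{816959}{241} \approx 3389.9$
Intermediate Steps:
$\frac{R}{b{\left(C,-569 \right)}} = - \frac{816959}{-241} = \left(-816959\right) \left(- \frac{1}{241}\right) = \frac{816959}{241}$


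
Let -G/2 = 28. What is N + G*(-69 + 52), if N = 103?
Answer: 1055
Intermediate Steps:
G = -56 (G = -2*28 = -56)
N + G*(-69 + 52) = 103 - 56*(-69 + 52) = 103 - 56*(-17) = 103 + 952 = 1055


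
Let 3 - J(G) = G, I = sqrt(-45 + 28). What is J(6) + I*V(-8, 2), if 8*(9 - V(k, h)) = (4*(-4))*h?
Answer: -3 + 13*I*sqrt(17) ≈ -3.0 + 53.6*I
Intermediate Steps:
V(k, h) = 9 + 2*h (V(k, h) = 9 - 4*(-4)*h/8 = 9 - (-2)*h = 9 + 2*h)
I = I*sqrt(17) (I = sqrt(-17) = I*sqrt(17) ≈ 4.1231*I)
J(G) = 3 - G
J(6) + I*V(-8, 2) = (3 - 1*6) + (I*sqrt(17))*(9 + 2*2) = (3 - 6) + (I*sqrt(17))*(9 + 4) = -3 + (I*sqrt(17))*13 = -3 + 13*I*sqrt(17)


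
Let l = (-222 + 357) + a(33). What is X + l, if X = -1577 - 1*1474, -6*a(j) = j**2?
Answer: -6195/2 ≈ -3097.5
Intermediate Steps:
a(j) = -j**2/6
l = -93/2 (l = (-222 + 357) - 1/6*33**2 = 135 - 1/6*1089 = 135 - 363/2 = -93/2 ≈ -46.500)
X = -3051 (X = -1577 - 1474 = -3051)
X + l = -3051 - 93/2 = -6195/2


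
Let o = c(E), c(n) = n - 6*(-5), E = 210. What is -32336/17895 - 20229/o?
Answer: -24650573/286320 ≈ -86.094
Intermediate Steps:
c(n) = 30 + n (c(n) = n + 30 = 30 + n)
o = 240 (o = 30 + 210 = 240)
-32336/17895 - 20229/o = -32336/17895 - 20229/240 = -32336*1/17895 - 20229*1/240 = -32336/17895 - 6743/80 = -24650573/286320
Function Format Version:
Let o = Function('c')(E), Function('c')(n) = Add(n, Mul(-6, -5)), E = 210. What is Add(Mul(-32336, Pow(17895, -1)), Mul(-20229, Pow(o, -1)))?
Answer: Rational(-24650573, 286320) ≈ -86.094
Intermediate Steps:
Function('c')(n) = Add(30, n) (Function('c')(n) = Add(n, 30) = Add(30, n))
o = 240 (o = Add(30, 210) = 240)
Add(Mul(-32336, Pow(17895, -1)), Mul(-20229, Pow(o, -1))) = Add(Mul(-32336, Pow(17895, -1)), Mul(-20229, Pow(240, -1))) = Add(Mul(-32336, Rational(1, 17895)), Mul(-20229, Rational(1, 240))) = Add(Rational(-32336, 17895), Rational(-6743, 80)) = Rational(-24650573, 286320)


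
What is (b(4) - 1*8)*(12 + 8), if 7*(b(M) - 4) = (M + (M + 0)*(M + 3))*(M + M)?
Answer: 4560/7 ≈ 651.43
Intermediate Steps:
b(M) = 4 + 2*M*(M + M*(3 + M))/7 (b(M) = 4 + ((M + (M + 0)*(M + 3))*(M + M))/7 = 4 + ((M + M*(3 + M))*(2*M))/7 = 4 + (2*M*(M + M*(3 + M)))/7 = 4 + 2*M*(M + M*(3 + M))/7)
(b(4) - 1*8)*(12 + 8) = ((4 + (2/7)*4³ + (8/7)*4²) - 1*8)*(12 + 8) = ((4 + (2/7)*64 + (8/7)*16) - 8)*20 = ((4 + 128/7 + 128/7) - 8)*20 = (284/7 - 8)*20 = (228/7)*20 = 4560/7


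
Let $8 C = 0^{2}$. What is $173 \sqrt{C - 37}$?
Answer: $173 i \sqrt{37} \approx 1052.3 i$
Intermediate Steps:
$C = 0$ ($C = \frac{0^{2}}{8} = \frac{1}{8} \cdot 0 = 0$)
$173 \sqrt{C - 37} = 173 \sqrt{0 - 37} = 173 \sqrt{-37} = 173 i \sqrt{37}$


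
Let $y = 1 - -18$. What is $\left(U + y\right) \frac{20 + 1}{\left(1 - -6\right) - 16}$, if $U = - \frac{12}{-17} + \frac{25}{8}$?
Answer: $- \frac{7245}{136} \approx -53.272$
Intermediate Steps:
$U = \frac{521}{136}$ ($U = \left(-12\right) \left(- \frac{1}{17}\right) + 25 \cdot \frac{1}{8} = \frac{12}{17} + \frac{25}{8} = \frac{521}{136} \approx 3.8309$)
$y = 19$ ($y = 1 + 18 = 19$)
$\left(U + y\right) \frac{20 + 1}{\left(1 - -6\right) - 16} = \left(\frac{521}{136} + 19\right) \frac{20 + 1}{\left(1 - -6\right) - 16} = \frac{3105 \frac{21}{\left(1 + 6\right) - 16}}{136} = \frac{3105 \frac{21}{7 - 16}}{136} = \frac{3105 \frac{21}{-9}}{136} = \frac{3105 \cdot 21 \left(- \frac{1}{9}\right)}{136} = \frac{3105}{136} \left(- \frac{7}{3}\right) = - \frac{7245}{136}$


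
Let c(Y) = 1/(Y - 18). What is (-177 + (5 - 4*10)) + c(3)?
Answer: -3181/15 ≈ -212.07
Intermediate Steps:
c(Y) = 1/(-18 + Y)
(-177 + (5 - 4*10)) + c(3) = (-177 + (5 - 4*10)) + 1/(-18 + 3) = (-177 + (5 - 40)) + 1/(-15) = (-177 - 35) - 1/15 = -212 - 1/15 = -3181/15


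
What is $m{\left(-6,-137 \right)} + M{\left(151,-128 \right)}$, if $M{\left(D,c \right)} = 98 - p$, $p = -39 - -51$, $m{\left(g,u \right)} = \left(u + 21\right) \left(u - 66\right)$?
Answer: $23634$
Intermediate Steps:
$m{\left(g,u \right)} = \left(-66 + u\right) \left(21 + u\right)$ ($m{\left(g,u \right)} = \left(21 + u\right) \left(-66 + u\right) = \left(-66 + u\right) \left(21 + u\right)$)
$p = 12$ ($p = -39 + 51 = 12$)
$M{\left(D,c \right)} = 86$ ($M{\left(D,c \right)} = 98 - 12 = 86$)
$m{\left(-6,-137 \right)} + M{\left(151,-128 \right)} = \left(-1386 + \left(-137\right)^{2} - -6165\right) + 86 = \left(-1386 + 18769 + 6165\right) + 86 = 23548 + 86 = 23634$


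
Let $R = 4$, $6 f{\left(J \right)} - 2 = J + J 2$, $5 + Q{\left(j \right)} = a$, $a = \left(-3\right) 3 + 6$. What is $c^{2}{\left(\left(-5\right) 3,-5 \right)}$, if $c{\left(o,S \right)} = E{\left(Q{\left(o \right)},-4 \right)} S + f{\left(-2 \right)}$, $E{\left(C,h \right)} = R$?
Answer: $\frac{3844}{9} \approx 427.11$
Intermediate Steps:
$a = -3$ ($a = -9 + 6 = -3$)
$Q{\left(j \right)} = -8$ ($Q{\left(j \right)} = -5 - 3 = -8$)
$f{\left(J \right)} = \frac{1}{3} + \frac{J}{2}$ ($f{\left(J \right)} = \frac{1}{3} + \frac{J + J 2}{6} = \frac{1}{3} + \frac{J + 2 J}{6} = \frac{1}{3} + \frac{3 J}{6} = \frac{1}{3} + \frac{J}{2}$)
$E{\left(C,h \right)} = 4$
$c{\left(o,S \right)} = - \frac{2}{3} + 4 S$ ($c{\left(o,S \right)} = 4 S + \left(\frac{1}{3} + \frac{1}{2} \left(-2\right)\right) = 4 S + \left(\frac{1}{3} - 1\right) = 4 S - \frac{2}{3} = - \frac{2}{3} + 4 S$)
$c^{2}{\left(\left(-5\right) 3,-5 \right)} = \left(- \frac{2}{3} + 4 \left(-5\right)\right)^{2} = \left(- \frac{2}{3} - 20\right)^{2} = \left(- \frac{62}{3}\right)^{2} = \frac{3844}{9}$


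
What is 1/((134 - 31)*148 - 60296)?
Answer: -1/45052 ≈ -2.2197e-5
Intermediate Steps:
1/((134 - 31)*148 - 60296) = 1/(103*148 - 60296) = 1/(15244 - 60296) = 1/(-45052) = -1/45052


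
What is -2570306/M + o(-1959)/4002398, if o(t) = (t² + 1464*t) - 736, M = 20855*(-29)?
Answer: 112097063919/24954951530 ≈ 4.4920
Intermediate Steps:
M = -604795
o(t) = -736 + t² + 1464*t
-2570306/M + o(-1959)/4002398 = -2570306/(-604795) + (-736 + (-1959)² + 1464*(-1959))/4002398 = -2570306*(-1/604795) + (-736 + 3837681 - 2867976)*(1/4002398) = 26498/6235 + 968969*(1/4002398) = 26498/6235 + 968969/4002398 = 112097063919/24954951530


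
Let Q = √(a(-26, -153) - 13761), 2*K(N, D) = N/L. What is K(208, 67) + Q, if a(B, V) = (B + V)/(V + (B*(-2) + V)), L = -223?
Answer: -104/223 + I*√887759210/254 ≈ -0.46637 + 117.3*I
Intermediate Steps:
a(B, V) = (B + V)/(-2*B + 2*V) (a(B, V) = (B + V)/(V + (-2*B + V)) = (B + V)/(V + (V - 2*B)) = (B + V)/(-2*B + 2*V))
K(N, D) = -N/446 (K(N, D) = (N/(-223))/2 = (N*(-1/223))/2 = (-N/223)/2 = -N/446)
Q = I*√887759210/254 (Q = √((-1*(-26) - 1*(-153))/(2*(-26 - 1*(-153))) - 13761) = √((26 + 153)/(2*(-26 + 153)) - 13761) = √((½)*179/127 - 13761) = √((½)*(1/127)*179 - 13761) = √(179/254 - 13761) = √(-3495115/254) = I*√887759210/254 ≈ 117.3*I)
K(208, 67) + Q = -1/446*208 + I*√887759210/254 = -104/223 + I*√887759210/254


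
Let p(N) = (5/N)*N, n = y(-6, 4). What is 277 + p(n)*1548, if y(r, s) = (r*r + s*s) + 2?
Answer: 8017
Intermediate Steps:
y(r, s) = 2 + r**2 + s**2 (y(r, s) = (r**2 + s**2) + 2 = 2 + r**2 + s**2)
n = 54 (n = 2 + (-6)**2 + 4**2 = 2 + 36 + 16 = 54)
p(N) = 5
277 + p(n)*1548 = 277 + 5*1548 = 277 + 7740 = 8017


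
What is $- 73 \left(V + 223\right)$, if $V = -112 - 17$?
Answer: $-6862$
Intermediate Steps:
$V = -129$
$- 73 \left(V + 223\right) = - 73 \left(-129 + 223\right) = \left(-73\right) 94 = -6862$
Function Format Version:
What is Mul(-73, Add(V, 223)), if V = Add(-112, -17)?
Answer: -6862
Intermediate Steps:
V = -129
Mul(-73, Add(V, 223)) = Mul(-73, Add(-129, 223)) = Mul(-73, 94) = -6862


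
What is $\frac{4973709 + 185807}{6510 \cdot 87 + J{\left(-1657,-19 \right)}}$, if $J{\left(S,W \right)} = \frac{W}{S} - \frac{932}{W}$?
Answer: $\frac{162437042228}{17832571395} \approx 9.109$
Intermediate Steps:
$J{\left(S,W \right)} = - \frac{932}{W} + \frac{W}{S}$
$\frac{4973709 + 185807}{6510 \cdot 87 + J{\left(-1657,-19 \right)}} = \frac{4973709 + 185807}{6510 \cdot 87 - \left(- \frac{932}{19} - \frac{19}{1657}\right)} = \frac{5159516}{566370 - - \frac{1544685}{31483}} = \frac{5159516}{566370 + \left(\frac{932}{19} + \frac{19}{1657}\right)} = \frac{5159516}{566370 + \frac{1544685}{31483}} = \frac{5159516}{\frac{17832571395}{31483}} = 5159516 \cdot \frac{31483}{17832571395} = \frac{162437042228}{17832571395}$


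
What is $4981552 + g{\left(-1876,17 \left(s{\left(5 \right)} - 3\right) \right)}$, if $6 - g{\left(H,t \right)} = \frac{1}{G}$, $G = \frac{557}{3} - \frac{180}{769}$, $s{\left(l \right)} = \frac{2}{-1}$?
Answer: $\frac{2131075639187}{427793} \approx 4.9816 \cdot 10^{6}$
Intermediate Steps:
$s{\left(l \right)} = -2$ ($s{\left(l \right)} = 2 \left(-1\right) = -2$)
$G = \frac{427793}{2307}$ ($G = 557 \cdot \frac{1}{3} - \frac{180}{769} = \frac{557}{3} - \frac{180}{769} = \frac{427793}{2307} \approx 185.43$)
$g{\left(H,t \right)} = \frac{2564451}{427793}$ ($g{\left(H,t \right)} = 6 - \frac{1}{\frac{427793}{2307}} = 6 - \frac{2307}{427793} = \frac{2564451}{427793}$)
$4981552 + g{\left(-1876,17 \left(s{\left(5 \right)} - 3\right) \right)} = 4981552 + \frac{2564451}{427793} = \frac{2131075639187}{427793}$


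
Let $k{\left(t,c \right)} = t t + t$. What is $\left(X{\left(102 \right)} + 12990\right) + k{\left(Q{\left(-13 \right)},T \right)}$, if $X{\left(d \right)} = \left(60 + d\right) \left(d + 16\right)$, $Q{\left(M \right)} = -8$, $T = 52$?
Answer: $32162$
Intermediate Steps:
$X{\left(d \right)} = \left(16 + d\right) \left(60 + d\right)$ ($X{\left(d \right)} = \left(60 + d\right) \left(16 + d\right) = \left(16 + d\right) \left(60 + d\right)$)
$k{\left(t,c \right)} = t + t^{2}$ ($k{\left(t,c \right)} = t^{2} + t = t + t^{2}$)
$\left(X{\left(102 \right)} + 12990\right) + k{\left(Q{\left(-13 \right)},T \right)} = \left(\left(960 + 102^{2} + 76 \cdot 102\right) + 12990\right) - 8 \left(1 - 8\right) = \left(\left(960 + 10404 + 7752\right) + 12990\right) - -56 = \left(19116 + 12990\right) + 56 = 32106 + 56 = 32162$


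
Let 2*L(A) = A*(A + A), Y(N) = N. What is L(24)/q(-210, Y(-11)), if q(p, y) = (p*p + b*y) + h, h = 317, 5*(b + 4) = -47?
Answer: 160/12379 ≈ 0.012925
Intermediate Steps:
b = -67/5 (b = -4 + (1/5)*(-47) = -4 - 47/5 = -67/5 ≈ -13.400)
L(A) = A**2 (L(A) = (A*(A + A))/2 = (A*(2*A))/2 = (2*A**2)/2 = A**2)
q(p, y) = 317 + p**2 - 67*y/5 (q(p, y) = (p*p - 67*y/5) + 317 = (p**2 - 67*y/5) + 317 = 317 + p**2 - 67*y/5)
L(24)/q(-210, Y(-11)) = 24**2/(317 + (-210)**2 - 67/5*(-11)) = 576/(317 + 44100 + 737/5) = 576/(222822/5) = 576*(5/222822) = 160/12379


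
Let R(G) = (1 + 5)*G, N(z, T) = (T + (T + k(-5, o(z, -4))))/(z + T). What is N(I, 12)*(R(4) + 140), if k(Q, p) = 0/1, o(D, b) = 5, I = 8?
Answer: 984/5 ≈ 196.80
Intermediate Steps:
k(Q, p) = 0 (k(Q, p) = 0*1 = 0)
N(z, T) = 2*T/(T + z) (N(z, T) = (T + (T + 0))/(z + T) = (T + T)/(T + z) = (2*T)/(T + z) = 2*T/(T + z))
R(G) = 6*G
N(I, 12)*(R(4) + 140) = (2*12/(12 + 8))*(6*4 + 140) = (2*12/20)*(24 + 140) = (2*12*(1/20))*164 = (6/5)*164 = 984/5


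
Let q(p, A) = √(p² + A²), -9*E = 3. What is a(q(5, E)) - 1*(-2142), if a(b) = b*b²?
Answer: 2142 + 226*√226/27 ≈ 2267.8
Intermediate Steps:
E = -⅓ (E = -⅑*3 = -⅓ ≈ -0.33333)
q(p, A) = √(A² + p²)
a(b) = b³
a(q(5, E)) - 1*(-2142) = (√((-⅓)² + 5²))³ - 1*(-2142) = (√(⅑ + 25))³ + 2142 = (√(226/9))³ + 2142 = (√226/3)³ + 2142 = 226*√226/27 + 2142 = 2142 + 226*√226/27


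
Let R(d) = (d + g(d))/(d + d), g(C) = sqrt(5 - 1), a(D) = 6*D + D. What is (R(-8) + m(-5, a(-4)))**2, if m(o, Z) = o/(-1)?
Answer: 1849/64 ≈ 28.891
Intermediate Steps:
a(D) = 7*D
g(C) = 2 (g(C) = sqrt(4) = 2)
m(o, Z) = -o (m(o, Z) = o*(-1) = -o)
R(d) = (2 + d)/(2*d) (R(d) = (d + 2)/(d + d) = (2 + d)/((2*d)) = (2 + d)*(1/(2*d)) = (2 + d)/(2*d))
(R(-8) + m(-5, a(-4)))**2 = ((1/2)*(2 - 8)/(-8) - 1*(-5))**2 = ((1/2)*(-1/8)*(-6) + 5)**2 = (3/8 + 5)**2 = (43/8)**2 = 1849/64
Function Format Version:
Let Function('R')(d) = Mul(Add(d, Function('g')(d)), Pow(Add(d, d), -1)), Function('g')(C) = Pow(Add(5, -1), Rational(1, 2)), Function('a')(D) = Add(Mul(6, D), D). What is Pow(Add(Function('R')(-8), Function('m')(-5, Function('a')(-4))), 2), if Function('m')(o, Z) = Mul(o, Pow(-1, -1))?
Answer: Rational(1849, 64) ≈ 28.891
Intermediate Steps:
Function('a')(D) = Mul(7, D)
Function('g')(C) = 2 (Function('g')(C) = Pow(4, Rational(1, 2)) = 2)
Function('m')(o, Z) = Mul(-1, o) (Function('m')(o, Z) = Mul(o, -1) = Mul(-1, o))
Function('R')(d) = Mul(Rational(1, 2), Pow(d, -1), Add(2, d)) (Function('R')(d) = Mul(Add(d, 2), Pow(Add(d, d), -1)) = Mul(Add(2, d), Pow(Mul(2, d), -1)) = Mul(Add(2, d), Mul(Rational(1, 2), Pow(d, -1))) = Mul(Rational(1, 2), Pow(d, -1), Add(2, d)))
Pow(Add(Function('R')(-8), Function('m')(-5, Function('a')(-4))), 2) = Pow(Add(Mul(Rational(1, 2), Pow(-8, -1), Add(2, -8)), Mul(-1, -5)), 2) = Pow(Add(Mul(Rational(1, 2), Rational(-1, 8), -6), 5), 2) = Pow(Add(Rational(3, 8), 5), 2) = Pow(Rational(43, 8), 2) = Rational(1849, 64)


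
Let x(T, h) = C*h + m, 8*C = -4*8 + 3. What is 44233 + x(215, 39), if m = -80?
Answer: 352093/8 ≈ 44012.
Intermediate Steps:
C = -29/8 (C = (-4*8 + 3)/8 = (-32 + 3)/8 = (⅛)*(-29) = -29/8 ≈ -3.6250)
x(T, h) = -80 - 29*h/8 (x(T, h) = -29*h/8 - 80 = -80 - 29*h/8)
44233 + x(215, 39) = 44233 + (-80 - 29/8*39) = 44233 + (-80 - 1131/8) = 44233 - 1771/8 = 352093/8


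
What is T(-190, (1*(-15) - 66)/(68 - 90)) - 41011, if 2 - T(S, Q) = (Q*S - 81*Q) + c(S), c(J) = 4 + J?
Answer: -876155/22 ≈ -39825.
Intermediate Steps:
T(S, Q) = -2 - S + 81*Q - Q*S (T(S, Q) = 2 - ((Q*S - 81*Q) + (4 + S)) = 2 - ((-81*Q + Q*S) + (4 + S)) = 2 - (4 + S - 81*Q + Q*S) = 2 + (-4 - S + 81*Q - Q*S) = -2 - S + 81*Q - Q*S)
T(-190, (1*(-15) - 66)/(68 - 90)) - 41011 = (-2 - 1*(-190) + 81*((1*(-15) - 66)/(68 - 90)) - 1*(1*(-15) - 66)/(68 - 90)*(-190)) - 41011 = (-2 + 190 + 81*((-15 - 66)/(-22)) - 1*(-15 - 66)/(-22)*(-190)) - 41011 = (-2 + 190 + 81*(-81*(-1/22)) - 1*(-81*(-1/22))*(-190)) - 41011 = (-2 + 190 + 81*(81/22) - 1*81/22*(-190)) - 41011 = (-2 + 190 + 6561/22 + 7695/11) - 41011 = 26087/22 - 41011 = -876155/22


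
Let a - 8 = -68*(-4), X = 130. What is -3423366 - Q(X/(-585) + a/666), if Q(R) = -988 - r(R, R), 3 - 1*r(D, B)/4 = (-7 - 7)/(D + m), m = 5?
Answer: -1974698966/577 ≈ -3.4224e+6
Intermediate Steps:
a = 280 (a = 8 - 68*(-4) = 8 + 272 = 280)
r(D, B) = 12 + 56/(5 + D) (r(D, B) = 12 - 4*(-7 - 7)/(D + 5) = 12 - (-56)/(5 + D) = 12 + 56/(5 + D))
Q(R) = -988 - 4*(29 + 3*R)/(5 + R)
-3423366 - Q(X/(-585) + a/666) = -3423366 - 8*(-632 - 125*(130/(-585) + 280/666))/(5 + (130/(-585) + 280/666)) = -3423366 - 8*(-632 - 125*(130*(-1/585) + 280*(1/666)))/(5 + (130*(-1/585) + 280*(1/666))) = -3423366 - 8*(-632 - 125*(-2/9 + 140/333))/(5 + (-2/9 + 140/333)) = -3423366 - 8*(-632 - 125*22/111)/(5 + 22/111) = -3423366 - 8*(-632 - 2750/111)/577/111 = -3423366 - 8*111*(-72902)/(577*111) = -3423366 - 1*(-583216/577) = -3423366 + 583216/577 = -1974698966/577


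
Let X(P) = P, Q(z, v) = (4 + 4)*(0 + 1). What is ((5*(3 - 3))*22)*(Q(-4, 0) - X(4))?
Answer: 0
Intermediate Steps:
Q(z, v) = 8 (Q(z, v) = 8*1 = 8)
((5*(3 - 3))*22)*(Q(-4, 0) - X(4)) = ((5*(3 - 3))*22)*(8 - 1*4) = ((5*0)*22)*(8 - 4) = (0*22)*4 = 0*4 = 0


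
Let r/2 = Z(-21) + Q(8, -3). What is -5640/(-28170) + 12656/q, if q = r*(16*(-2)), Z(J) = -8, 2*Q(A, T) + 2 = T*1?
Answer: 11915/626 ≈ 19.034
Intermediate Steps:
Q(A, T) = -1 + T/2 (Q(A, T) = -1 + (T*1)/2 = -1 + T/2)
r = -21 (r = 2*(-8 + (-1 + (1/2)*(-3))) = 2*(-8 + (-1 - 3/2)) = 2*(-8 - 5/2) = 2*(-21/2) = -21)
q = 672 (q = -336*(-2) = -21*(-32) = 672)
-5640/(-28170) + 12656/q = -5640/(-28170) + 12656/672 = -5640*(-1/28170) + 12656*(1/672) = 188/939 + 113/6 = 11915/626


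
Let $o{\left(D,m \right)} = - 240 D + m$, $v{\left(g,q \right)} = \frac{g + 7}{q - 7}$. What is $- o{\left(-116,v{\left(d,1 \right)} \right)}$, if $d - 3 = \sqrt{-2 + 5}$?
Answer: $- \frac{83515}{3} + \frac{\sqrt{3}}{6} \approx -27838.0$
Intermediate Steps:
$d = 3 + \sqrt{3}$ ($d = 3 + \sqrt{-2 + 5} = 3 + \sqrt{3} \approx 4.732$)
$v{\left(g,q \right)} = \frac{7 + g}{-7 + q}$
$o{\left(D,m \right)} = m - 240 D$
$- o{\left(-116,v{\left(d,1 \right)} \right)} = - (\frac{7 + \left(3 + \sqrt{3}\right)}{-7 + 1} - -27840) = - (\frac{10 + \sqrt{3}}{-6} + 27840) = - (- \frac{10 + \sqrt{3}}{6} + 27840) = - (\left(- \frac{5}{3} - \frac{\sqrt{3}}{6}\right) + 27840) = - (\frac{83515}{3} - \frac{\sqrt{3}}{6}) = - \frac{83515}{3} + \frac{\sqrt{3}}{6}$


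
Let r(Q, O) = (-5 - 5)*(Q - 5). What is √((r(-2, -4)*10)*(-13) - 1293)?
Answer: I*√10393 ≈ 101.95*I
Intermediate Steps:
r(Q, O) = 50 - 10*Q (r(Q, O) = -10*(-5 + Q) = 50 - 10*Q)
√((r(-2, -4)*10)*(-13) - 1293) = √(((50 - 10*(-2))*10)*(-13) - 1293) = √(((50 + 20)*10)*(-13) - 1293) = √((70*10)*(-13) - 1293) = √(700*(-13) - 1293) = √(-9100 - 1293) = √(-10393) = I*√10393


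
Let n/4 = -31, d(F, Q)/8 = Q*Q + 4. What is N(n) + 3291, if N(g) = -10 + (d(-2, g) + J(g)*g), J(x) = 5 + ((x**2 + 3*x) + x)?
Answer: -1719419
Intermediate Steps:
d(F, Q) = 32 + 8*Q**2 (d(F, Q) = 8*(Q*Q + 4) = 8*(Q**2 + 4) = 8*(4 + Q**2) = 32 + 8*Q**2)
J(x) = 5 + x**2 + 4*x (J(x) = 5 + (x**2 + 4*x) = 5 + x**2 + 4*x)
n = -124 (n = 4*(-31) = -124)
N(g) = 22 + 8*g**2 + g*(5 + g**2 + 4*g) (N(g) = -10 + ((32 + 8*g**2) + (5 + g**2 + 4*g)*g) = -10 + ((32 + 8*g**2) + g*(5 + g**2 + 4*g)) = -10 + (32 + 8*g**2 + g*(5 + g**2 + 4*g)) = 22 + 8*g**2 + g*(5 + g**2 + 4*g))
N(n) + 3291 = (22 + (-124)**3 + 5*(-124) + 12*(-124)**2) + 3291 = (22 - 1906624 - 620 + 12*15376) + 3291 = (22 - 1906624 - 620 + 184512) + 3291 = -1722710 + 3291 = -1719419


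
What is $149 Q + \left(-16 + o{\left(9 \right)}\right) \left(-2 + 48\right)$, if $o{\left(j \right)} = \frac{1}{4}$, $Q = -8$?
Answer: $- \frac{3833}{2} \approx -1916.5$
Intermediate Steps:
$o{\left(j \right)} = \frac{1}{4}$
$149 Q + \left(-16 + o{\left(9 \right)}\right) \left(-2 + 48\right) = 149 \left(-8\right) + \left(-16 + \frac{1}{4}\right) \left(-2 + 48\right) = -1192 - \frac{1449}{2} = - \frac{3833}{2}$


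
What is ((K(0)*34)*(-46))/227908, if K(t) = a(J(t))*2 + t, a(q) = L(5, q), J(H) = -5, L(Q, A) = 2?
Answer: -1564/56977 ≈ -0.027450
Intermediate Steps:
a(q) = 2
K(t) = 4 + t (K(t) = 2*2 + t = 4 + t)
((K(0)*34)*(-46))/227908 = (((4 + 0)*34)*(-46))/227908 = ((4*34)*(-46))*(1/227908) = (136*(-46))*(1/227908) = -6256*1/227908 = -1564/56977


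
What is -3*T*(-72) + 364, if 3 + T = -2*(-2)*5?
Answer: 4036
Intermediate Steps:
T = 17 (T = -3 - 2*(-2)*5 = -3 + 4*5 = -3 + 20 = 17)
-3*T*(-72) + 364 = -3*17*(-72) + 364 = -51*(-72) + 364 = 3672 + 364 = 4036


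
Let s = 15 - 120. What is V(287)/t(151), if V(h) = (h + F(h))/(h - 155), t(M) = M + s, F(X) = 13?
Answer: 25/506 ≈ 0.049407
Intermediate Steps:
s = -105
t(M) = -105 + M (t(M) = M - 105 = -105 + M)
V(h) = (13 + h)/(-155 + h) (V(h) = (h + 13)/(h - 155) = (13 + h)/(-155 + h))
V(287)/t(151) = ((13 + 287)/(-155 + 287))/(-105 + 151) = (300/132)/46 = ((1/132)*300)*(1/46) = (25/11)*(1/46) = 25/506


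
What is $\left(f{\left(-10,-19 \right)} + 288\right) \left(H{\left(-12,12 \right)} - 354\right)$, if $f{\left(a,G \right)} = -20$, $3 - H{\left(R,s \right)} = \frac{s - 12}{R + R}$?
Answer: $-94068$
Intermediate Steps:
$H{\left(R,s \right)} = 3 - \frac{-12 + s}{2 R}$ ($H{\left(R,s \right)} = 3 - \frac{s - 12}{R + R} = 3 - \frac{-12 + s}{2 R}$)
$\left(f{\left(-10,-19 \right)} + 288\right) \left(H{\left(-12,12 \right)} - 354\right) = \left(-20 + 288\right) \left(\frac{12 - 12 + 6 \left(-12\right)}{2 \left(-12\right)} - 354\right) = 268 \left(\frac{1}{2} \left(- \frac{1}{12}\right) \left(12 - 12 - 72\right) - 354\right) = 268 \left(\frac{1}{2} \left(- \frac{1}{12}\right) \left(-72\right) - 354\right) = 268 \left(3 - 354\right) = 268 \left(-351\right) = -94068$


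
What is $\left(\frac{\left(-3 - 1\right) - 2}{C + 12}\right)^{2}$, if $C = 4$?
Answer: $\frac{9}{64} \approx 0.14063$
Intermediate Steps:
$\left(\frac{\left(-3 - 1\right) - 2}{C + 12}\right)^{2} = \left(\frac{\left(-3 - 1\right) - 2}{4 + 12}\right)^{2} = \left(\frac{-4 - 2}{16}\right)^{2} = \left(\frac{1}{16} \left(-6\right)\right)^{2} = \left(- \frac{3}{8}\right)^{2} = \frac{9}{64}$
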